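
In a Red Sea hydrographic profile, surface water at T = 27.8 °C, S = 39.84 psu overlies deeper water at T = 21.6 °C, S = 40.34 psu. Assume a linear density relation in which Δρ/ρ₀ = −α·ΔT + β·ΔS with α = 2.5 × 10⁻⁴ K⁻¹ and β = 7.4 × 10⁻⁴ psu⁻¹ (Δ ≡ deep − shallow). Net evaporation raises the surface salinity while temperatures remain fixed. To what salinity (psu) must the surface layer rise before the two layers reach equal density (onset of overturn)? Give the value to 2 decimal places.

Neutral buoyancy requires −α(T_deep − T_surf) + β(S_deep − S_surf′) = 0.
S_surf′ = S_deep − (α/β)·ΔT = 40.34 − (2.5 × 10⁻⁴/7.4 × 10⁻⁴)·(-6.2) = 42.4346 psu.
Increase required: 42.4346 − 39.84 = 2.5946 psu.

42.43 psu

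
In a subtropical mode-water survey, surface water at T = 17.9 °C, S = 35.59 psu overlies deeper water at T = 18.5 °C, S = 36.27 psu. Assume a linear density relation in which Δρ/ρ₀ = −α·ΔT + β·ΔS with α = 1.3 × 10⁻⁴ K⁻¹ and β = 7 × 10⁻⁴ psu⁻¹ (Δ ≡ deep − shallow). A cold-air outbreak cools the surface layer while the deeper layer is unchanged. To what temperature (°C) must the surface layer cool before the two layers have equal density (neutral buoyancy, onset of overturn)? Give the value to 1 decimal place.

14.8 °C

Neutral buoyancy requires Δρ = 0, i.e. −α(T_deep − T_surf′) + β(S_deep − S_surf) = 0.
T_surf′ = T_deep − (β/α)·ΔS = 18.5 − (7 × 10⁻⁴/1.3 × 10⁻⁴)·(+0.68) = 14.838 °C.
Cooling required: 17.9 − (14.838) = 3.062 °C.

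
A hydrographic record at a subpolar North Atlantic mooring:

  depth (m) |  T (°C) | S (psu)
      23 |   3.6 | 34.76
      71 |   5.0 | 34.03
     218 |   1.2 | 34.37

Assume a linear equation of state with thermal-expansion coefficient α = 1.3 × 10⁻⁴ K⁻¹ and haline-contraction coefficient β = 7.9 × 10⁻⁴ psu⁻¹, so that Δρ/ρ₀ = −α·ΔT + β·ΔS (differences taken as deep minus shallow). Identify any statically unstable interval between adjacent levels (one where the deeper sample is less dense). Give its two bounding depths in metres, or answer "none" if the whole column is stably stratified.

Evaluate Δρ/ρ₀ = −αΔT + βΔS across each adjacent pair:
  23–71 m: −αΔT+βΔS = −(1.3 × 10⁻⁴)(+1.4)+(7.9 × 10⁻⁴)(-0.73) = -7.6 × 10⁻⁴ → UNSTABLE
  71–218 m: −αΔT+βΔS = −(1.3 × 10⁻⁴)(-3.8)+(7.9 × 10⁻⁴)(+0.34) = 7.6 × 10⁻⁴ → stable
The 23–71 m interval has Δρ < 0: lighter water underlies denser water.

23–71 m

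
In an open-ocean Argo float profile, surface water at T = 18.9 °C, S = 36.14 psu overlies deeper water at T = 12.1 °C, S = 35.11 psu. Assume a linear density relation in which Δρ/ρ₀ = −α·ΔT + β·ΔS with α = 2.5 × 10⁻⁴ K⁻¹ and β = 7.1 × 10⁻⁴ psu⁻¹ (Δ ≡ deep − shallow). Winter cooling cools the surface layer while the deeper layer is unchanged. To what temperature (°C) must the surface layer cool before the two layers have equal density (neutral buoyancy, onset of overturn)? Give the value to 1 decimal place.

Neutral buoyancy requires Δρ = 0, i.e. −α(T_deep − T_surf′) + β(S_deep − S_surf) = 0.
T_surf′ = T_deep − (β/α)·ΔS = 12.1 − (7.1 × 10⁻⁴/2.5 × 10⁻⁴)·(-1.03) = 15.025 °C.
Cooling required: 18.9 − (15.025) = 3.875 °C.

15.0 °C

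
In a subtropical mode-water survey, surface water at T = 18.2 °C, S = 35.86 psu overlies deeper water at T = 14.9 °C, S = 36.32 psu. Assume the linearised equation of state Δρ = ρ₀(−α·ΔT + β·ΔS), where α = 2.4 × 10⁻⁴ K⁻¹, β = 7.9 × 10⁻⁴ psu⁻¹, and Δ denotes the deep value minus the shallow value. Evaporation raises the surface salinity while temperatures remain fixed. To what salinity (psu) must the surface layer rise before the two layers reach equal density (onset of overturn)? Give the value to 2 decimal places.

37.32 psu

Neutral buoyancy requires −α(T_deep − T_surf) + β(S_deep − S_surf′) = 0.
S_surf′ = S_deep − (α/β)·ΔT = 36.32 − (2.4 × 10⁻⁴/7.9 × 10⁻⁴)·(-3.3) = 37.3225 psu.
Increase required: 37.3225 − 35.86 = 1.4625 psu.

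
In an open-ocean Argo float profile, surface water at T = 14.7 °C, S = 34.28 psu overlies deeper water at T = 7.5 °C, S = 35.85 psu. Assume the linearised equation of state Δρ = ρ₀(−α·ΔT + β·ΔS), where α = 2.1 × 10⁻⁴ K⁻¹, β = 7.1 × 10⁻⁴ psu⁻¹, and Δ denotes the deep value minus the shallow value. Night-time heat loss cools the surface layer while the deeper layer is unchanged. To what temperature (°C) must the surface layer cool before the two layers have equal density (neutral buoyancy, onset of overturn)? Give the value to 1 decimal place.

Neutral buoyancy requires Δρ = 0, i.e. −α(T_deep − T_surf′) + β(S_deep − S_surf) = 0.
T_surf′ = T_deep − (β/α)·ΔS = 7.5 − (7.1 × 10⁻⁴/2.1 × 10⁻⁴)·(+1.57) = 2.192 °C.
Cooling required: 14.7 − (2.192) = 12.508 °C.

2.2 °C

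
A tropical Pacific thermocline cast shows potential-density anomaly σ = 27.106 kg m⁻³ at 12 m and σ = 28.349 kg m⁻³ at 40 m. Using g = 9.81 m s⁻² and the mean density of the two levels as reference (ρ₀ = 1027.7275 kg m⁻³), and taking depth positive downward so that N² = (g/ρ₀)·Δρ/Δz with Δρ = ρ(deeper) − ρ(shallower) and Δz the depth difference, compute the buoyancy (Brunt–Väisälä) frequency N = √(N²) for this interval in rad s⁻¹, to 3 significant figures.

Δρ = 1028.349 − 1027.106 = 1.243 kg m⁻³ over Δz = 40 − 12 = 28 m.
N² = (9.81/1027.7275) × (1.243/28) = 4.2374 × 10⁻⁴ s⁻².
N = √(4.2374 × 10⁻⁴) = 0.020585 rad s⁻¹ ≈ 0.0206 rad s⁻¹.

0.0206 rad s⁻¹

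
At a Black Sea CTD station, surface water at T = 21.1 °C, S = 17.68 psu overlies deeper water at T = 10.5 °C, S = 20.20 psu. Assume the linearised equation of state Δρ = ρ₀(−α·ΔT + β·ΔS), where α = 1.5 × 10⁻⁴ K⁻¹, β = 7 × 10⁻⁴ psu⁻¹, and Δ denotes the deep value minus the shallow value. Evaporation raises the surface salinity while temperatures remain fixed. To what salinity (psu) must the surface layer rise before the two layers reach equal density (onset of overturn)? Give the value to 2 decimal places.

Neutral buoyancy requires −α(T_deep − T_surf) + β(S_deep − S_surf′) = 0.
S_surf′ = S_deep − (α/β)·ΔT = 20.20 − (1.5 × 10⁻⁴/7 × 10⁻⁴)·(-10.6) = 22.4714 psu.
Increase required: 22.4714 − 17.68 = 4.7914 psu.

22.47 psu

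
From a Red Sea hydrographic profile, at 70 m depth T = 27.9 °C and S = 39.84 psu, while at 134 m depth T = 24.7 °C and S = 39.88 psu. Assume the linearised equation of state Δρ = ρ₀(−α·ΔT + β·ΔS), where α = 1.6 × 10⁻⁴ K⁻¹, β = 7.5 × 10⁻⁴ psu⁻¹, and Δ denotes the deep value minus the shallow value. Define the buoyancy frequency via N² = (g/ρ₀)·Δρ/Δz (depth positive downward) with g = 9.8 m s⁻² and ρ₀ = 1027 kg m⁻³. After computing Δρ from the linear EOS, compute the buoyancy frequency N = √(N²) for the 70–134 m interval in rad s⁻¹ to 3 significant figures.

9.11 × 10⁻³ rad s⁻¹

ΔT = -3.2 K, ΔS = +0.04 psu (deep − shallow).
Δρ/ρ₀ = −αΔT + βΔS = 5.12 × 10⁻⁴ + 3.00 × 10⁻⁵ = 5.42 × 10⁻⁴, so Δρ ≈ 0.5566 kg m⁻³.
N² = (g/ρ₀)·Δρ/Δz = g·(Δρ/ρ₀)/Δz = 9.8 × 5.42 × 10⁻⁴ / 64 = 8.2994 × 10⁻⁵ s⁻².
N = √(8.2994 × 10⁻⁵) = 9.1101 × 10⁻³ rad s⁻¹ ≈ 9.11 × 10⁻³ rad s⁻¹.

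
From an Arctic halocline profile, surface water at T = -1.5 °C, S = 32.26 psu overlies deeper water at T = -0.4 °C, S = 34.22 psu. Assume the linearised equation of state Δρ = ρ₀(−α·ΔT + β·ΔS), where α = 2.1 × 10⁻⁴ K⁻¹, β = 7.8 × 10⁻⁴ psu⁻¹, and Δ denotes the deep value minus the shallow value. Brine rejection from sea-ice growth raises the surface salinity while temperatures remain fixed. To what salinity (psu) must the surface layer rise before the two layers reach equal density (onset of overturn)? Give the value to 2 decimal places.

Neutral buoyancy requires −α(T_deep − T_surf) + β(S_deep − S_surf′) = 0.
S_surf′ = S_deep − (α/β)·ΔT = 34.22 − (2.1 × 10⁻⁴/7.8 × 10⁻⁴)·(+1.1) = 33.9238 psu.
Increase required: 33.9238 − 32.26 = 1.6638 psu.

33.92 psu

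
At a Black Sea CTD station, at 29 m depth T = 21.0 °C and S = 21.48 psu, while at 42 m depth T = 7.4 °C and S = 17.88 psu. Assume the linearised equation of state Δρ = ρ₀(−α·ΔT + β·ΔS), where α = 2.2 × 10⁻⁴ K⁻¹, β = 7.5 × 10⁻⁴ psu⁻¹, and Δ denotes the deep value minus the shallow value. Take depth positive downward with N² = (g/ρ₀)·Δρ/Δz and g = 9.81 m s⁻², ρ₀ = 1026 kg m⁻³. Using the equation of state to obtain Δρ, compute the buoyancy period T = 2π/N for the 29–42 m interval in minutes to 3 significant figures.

ΔT = -13.6 K, ΔS = -3.60 psu (deep − shallow).
Δρ/ρ₀ = −αΔT + βΔS = 2.992 × 10⁻³ − 2.70 × 10⁻³ = 2.92 × 10⁻⁴, so Δρ ≈ 0.2996 kg m⁻³.
N² = (g/ρ₀)·Δρ/Δz = g·(Δρ/ρ₀)/Δz = 9.81 × 2.92 × 10⁻⁴ / 13 = 2.2035 × 10⁻⁴ s⁻².
N = √(2.2035 × 10⁻⁴) = 0.014844 rad s⁻¹ → T = 2π/N = 423.28 s = 7.0547 min ≈ 7.05 min.

7.05 min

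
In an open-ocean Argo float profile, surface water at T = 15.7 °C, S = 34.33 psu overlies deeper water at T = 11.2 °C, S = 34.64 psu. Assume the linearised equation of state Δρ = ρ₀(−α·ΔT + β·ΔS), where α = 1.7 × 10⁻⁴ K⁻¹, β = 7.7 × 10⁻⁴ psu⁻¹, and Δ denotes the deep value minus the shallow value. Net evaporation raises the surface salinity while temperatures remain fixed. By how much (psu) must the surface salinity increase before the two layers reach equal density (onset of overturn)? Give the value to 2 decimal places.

1.30 psu

Neutral buoyancy requires −α(T_deep − T_surf) + β(S_deep − S_surf′) = 0.
S_surf′ = S_deep − (α/β)·ΔT = 34.64 − (1.7 × 10⁻⁴/7.7 × 10⁻⁴)·(-4.5) = 35.6335 psu.
Increase required: 35.6335 − 34.33 = 1.3035 psu.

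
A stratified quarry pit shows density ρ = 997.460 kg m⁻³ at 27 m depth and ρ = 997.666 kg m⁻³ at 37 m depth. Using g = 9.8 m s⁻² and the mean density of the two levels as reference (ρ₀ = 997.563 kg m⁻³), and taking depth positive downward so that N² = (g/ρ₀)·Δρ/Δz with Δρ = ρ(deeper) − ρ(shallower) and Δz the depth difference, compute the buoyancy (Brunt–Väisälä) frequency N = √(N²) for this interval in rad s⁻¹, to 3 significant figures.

Δρ = 997.666 − 997.460 = 0.206 kg m⁻³ over Δz = 37 − 27 = 10 m.
N² = (9.8/997.563) × (0.206/10) = 2.0237 × 10⁻⁴ s⁻².
N = √(2.0237 × 10⁻⁴) = 0.014226 rad s⁻¹ ≈ 0.0142 rad s⁻¹.

0.0142 rad s⁻¹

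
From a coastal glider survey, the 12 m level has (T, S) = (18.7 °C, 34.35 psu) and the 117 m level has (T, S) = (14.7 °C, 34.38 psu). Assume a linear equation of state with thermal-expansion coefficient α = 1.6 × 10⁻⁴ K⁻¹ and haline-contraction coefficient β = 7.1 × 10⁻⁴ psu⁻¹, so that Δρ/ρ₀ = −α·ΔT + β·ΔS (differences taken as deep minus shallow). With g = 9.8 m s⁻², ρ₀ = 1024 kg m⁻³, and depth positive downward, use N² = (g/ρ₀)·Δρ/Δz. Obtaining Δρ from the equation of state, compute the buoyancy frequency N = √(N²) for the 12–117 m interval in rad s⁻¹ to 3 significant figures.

7.86 × 10⁻³ rad s⁻¹

ΔT = -4.0 K, ΔS = +0.03 psu (deep − shallow).
Δρ/ρ₀ = −αΔT + βΔS = 6.40 × 10⁻⁴ + 2.13 × 10⁻⁵ = 6.613 × 10⁻⁴, so Δρ ≈ 0.6772 kg m⁻³.
N² = (g/ρ₀)·Δρ/Δz = g·(Δρ/ρ₀)/Δz = 9.8 × 6.613 × 10⁻⁴ / 105 = 6.1721 × 10⁻⁵ s⁻².
N = √(6.1721 × 10⁻⁵) = 7.8563 × 10⁻³ rad s⁻¹ ≈ 7.86 × 10⁻³ rad s⁻¹.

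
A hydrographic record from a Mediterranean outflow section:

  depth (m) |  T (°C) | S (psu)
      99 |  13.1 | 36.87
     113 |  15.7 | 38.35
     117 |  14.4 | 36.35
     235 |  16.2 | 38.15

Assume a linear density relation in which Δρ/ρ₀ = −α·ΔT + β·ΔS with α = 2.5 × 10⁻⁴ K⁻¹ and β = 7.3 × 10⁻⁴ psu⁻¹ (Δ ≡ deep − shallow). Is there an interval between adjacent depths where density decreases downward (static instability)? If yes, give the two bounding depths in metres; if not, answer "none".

113–117 m

Evaluate Δρ/ρ₀ = −αΔT + βΔS across each adjacent pair:
  99–113 m: −αΔT+βΔS = −(2.5 × 10⁻⁴)(+2.6)+(7.3 × 10⁻⁴)(+1.48) = 4.3 × 10⁻⁴ → stable
  113–117 m: −αΔT+βΔS = −(2.5 × 10⁻⁴)(-1.3)+(7.3 × 10⁻⁴)(-2.00) = -1.1 × 10⁻³ → UNSTABLE
  117–235 m: −αΔT+βΔS = −(2.5 × 10⁻⁴)(+1.8)+(7.3 × 10⁻⁴)(+1.80) = 8.6 × 10⁻⁴ → stable
The 113–117 m interval has Δρ < 0: lighter water underlies denser water.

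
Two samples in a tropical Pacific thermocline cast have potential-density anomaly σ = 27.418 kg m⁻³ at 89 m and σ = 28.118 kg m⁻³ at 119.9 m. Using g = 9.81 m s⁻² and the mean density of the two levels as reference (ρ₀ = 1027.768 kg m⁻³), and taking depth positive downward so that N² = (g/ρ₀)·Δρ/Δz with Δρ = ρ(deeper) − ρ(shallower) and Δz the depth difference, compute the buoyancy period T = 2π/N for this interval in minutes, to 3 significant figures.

7.12 min

Δρ = 1028.118 − 1027.418 = 0.700 kg m⁻³ over Δz = 119.9 − 89 = 30.9 m.
N² = (9.81/1027.768) × (0.700/30.9) = 2.1623 × 10⁻⁴ s⁻².
N = √(2.1623 × 10⁻⁴) = 0.014705 rad s⁻¹, so T = 2π/N = 427.28 s = 7.1213 min ≈ 7.12 min.
Since Δρ > 0 the layer is stably stratified.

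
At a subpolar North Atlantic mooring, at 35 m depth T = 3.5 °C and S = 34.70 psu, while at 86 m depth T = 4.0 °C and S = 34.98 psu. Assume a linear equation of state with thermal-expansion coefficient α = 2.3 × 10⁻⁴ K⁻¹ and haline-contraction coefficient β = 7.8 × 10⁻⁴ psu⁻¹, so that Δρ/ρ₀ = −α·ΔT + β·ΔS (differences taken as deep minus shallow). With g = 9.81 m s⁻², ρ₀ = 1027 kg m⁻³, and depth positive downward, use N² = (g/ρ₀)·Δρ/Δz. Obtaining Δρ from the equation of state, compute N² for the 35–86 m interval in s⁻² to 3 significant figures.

1.99 × 10⁻⁵ s⁻²

ΔT = +0.5 K, ΔS = +0.28 psu (deep − shallow).
Δρ/ρ₀ = −αΔT + βΔS = -1.15 × 10⁻⁴ + 2.184 × 10⁻⁴ = 1.034 × 10⁻⁴, so Δρ ≈ 0.1062 kg m⁻³.
N² = (g/ρ₀)·Δρ/Δz = g·(Δρ/ρ₀)/Δz = 9.81 × 1.034 × 10⁻⁴ / 51 = 1.9889 × 10⁻⁵ s⁻² ≈ 1.99 × 10⁻⁵ s⁻².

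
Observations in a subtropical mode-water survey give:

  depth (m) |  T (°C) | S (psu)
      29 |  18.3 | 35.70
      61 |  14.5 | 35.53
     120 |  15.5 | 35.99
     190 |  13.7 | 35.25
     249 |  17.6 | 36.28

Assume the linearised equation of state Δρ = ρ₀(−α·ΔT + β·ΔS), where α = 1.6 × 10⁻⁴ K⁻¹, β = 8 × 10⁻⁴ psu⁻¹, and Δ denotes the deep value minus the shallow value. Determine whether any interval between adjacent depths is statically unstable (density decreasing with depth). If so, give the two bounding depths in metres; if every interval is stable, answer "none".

120–190 m

Evaluate Δρ/ρ₀ = −αΔT + βΔS across each adjacent pair:
  29–61 m: −αΔT+βΔS = −(1.6 × 10⁻⁴)(-3.8)+(8 × 10⁻⁴)(-0.17) = 4.7 × 10⁻⁴ → stable
  61–120 m: −αΔT+βΔS = −(1.6 × 10⁻⁴)(+1.0)+(8 × 10⁻⁴)(+0.46) = 2.1 × 10⁻⁴ → stable
  120–190 m: −αΔT+βΔS = −(1.6 × 10⁻⁴)(-1.8)+(8 × 10⁻⁴)(-0.74) = -3.0 × 10⁻⁴ → UNSTABLE
  190–249 m: −αΔT+βΔS = −(1.6 × 10⁻⁴)(+3.9)+(8 × 10⁻⁴)(+1.03) = 2.0 × 10⁻⁴ → stable
The 120–190 m interval has Δρ < 0: lighter water underlies denser water.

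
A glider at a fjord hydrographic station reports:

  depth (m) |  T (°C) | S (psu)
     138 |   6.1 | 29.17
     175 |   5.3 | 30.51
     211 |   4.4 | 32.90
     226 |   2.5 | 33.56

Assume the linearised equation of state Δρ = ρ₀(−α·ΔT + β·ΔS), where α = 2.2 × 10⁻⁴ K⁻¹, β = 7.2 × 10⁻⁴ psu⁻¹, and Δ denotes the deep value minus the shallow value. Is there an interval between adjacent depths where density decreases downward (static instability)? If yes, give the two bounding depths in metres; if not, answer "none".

Evaluate Δρ/ρ₀ = −αΔT + βΔS across each adjacent pair:
  138–175 m: −αΔT+βΔS = −(2.2 × 10⁻⁴)(-0.8)+(7.2 × 10⁻⁴)(+1.34) = 1.1 × 10⁻³ → stable
  175–211 m: −αΔT+βΔS = −(2.2 × 10⁻⁴)(-0.9)+(7.2 × 10⁻⁴)(+2.39) = 1.9 × 10⁻³ → stable
  211–226 m: −αΔT+βΔS = −(2.2 × 10⁻⁴)(-1.9)+(7.2 × 10⁻⁴)(+0.66) = 8.9 × 10⁻⁴ → stable
Every interval has Δρ > 0: the column is stably stratified throughout.

none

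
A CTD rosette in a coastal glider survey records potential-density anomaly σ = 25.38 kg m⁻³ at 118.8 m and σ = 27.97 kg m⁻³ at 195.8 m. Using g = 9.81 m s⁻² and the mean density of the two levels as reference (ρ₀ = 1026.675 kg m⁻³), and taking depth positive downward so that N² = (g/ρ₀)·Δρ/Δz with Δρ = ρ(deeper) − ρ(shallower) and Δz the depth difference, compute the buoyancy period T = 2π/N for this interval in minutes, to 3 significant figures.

5.84 min

Δρ = 1027.97 − 1025.38 = 2.59 kg m⁻³ over Δz = 195.8 − 118.8 = 77 m.
N² = (9.81/1026.675) × (2.59/77) = 3.2140 × 10⁻⁴ s⁻².
N = √(3.2140 × 10⁻⁴) = 0.017928 rad s⁻¹, so T = 2π/N = 350.47 s = 5.8412 min ≈ 5.84 min.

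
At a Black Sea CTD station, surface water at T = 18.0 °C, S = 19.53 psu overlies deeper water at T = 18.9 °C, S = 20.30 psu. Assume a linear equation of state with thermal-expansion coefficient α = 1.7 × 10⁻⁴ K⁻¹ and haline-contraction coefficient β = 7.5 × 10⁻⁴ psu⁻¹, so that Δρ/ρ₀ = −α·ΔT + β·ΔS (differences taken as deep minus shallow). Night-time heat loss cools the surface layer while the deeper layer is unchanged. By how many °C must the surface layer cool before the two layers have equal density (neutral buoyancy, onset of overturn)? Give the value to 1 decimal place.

2.5 °C

Neutral buoyancy requires Δρ = 0, i.e. −α(T_deep − T_surf′) + β(S_deep − S_surf) = 0.
T_surf′ = T_deep − (β/α)·ΔS = 18.9 − (7.5 × 10⁻⁴/1.7 × 10⁻⁴)·(+0.77) = 15.503 °C.
Cooling required: 18.0 − (15.503) = 2.497 °C.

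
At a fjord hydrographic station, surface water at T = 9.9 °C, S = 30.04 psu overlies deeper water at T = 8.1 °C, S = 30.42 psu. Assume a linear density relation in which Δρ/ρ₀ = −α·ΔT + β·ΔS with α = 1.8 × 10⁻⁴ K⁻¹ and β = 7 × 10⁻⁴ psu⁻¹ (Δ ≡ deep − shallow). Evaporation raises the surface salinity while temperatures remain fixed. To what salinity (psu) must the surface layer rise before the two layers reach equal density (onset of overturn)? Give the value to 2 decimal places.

30.88 psu

Neutral buoyancy requires −α(T_deep − T_surf) + β(S_deep − S_surf′) = 0.
S_surf′ = S_deep − (α/β)·ΔT = 30.42 − (1.8 × 10⁻⁴/7 × 10⁻⁴)·(-1.8) = 30.8829 psu.
Increase required: 30.8829 − 30.04 = 0.8429 psu.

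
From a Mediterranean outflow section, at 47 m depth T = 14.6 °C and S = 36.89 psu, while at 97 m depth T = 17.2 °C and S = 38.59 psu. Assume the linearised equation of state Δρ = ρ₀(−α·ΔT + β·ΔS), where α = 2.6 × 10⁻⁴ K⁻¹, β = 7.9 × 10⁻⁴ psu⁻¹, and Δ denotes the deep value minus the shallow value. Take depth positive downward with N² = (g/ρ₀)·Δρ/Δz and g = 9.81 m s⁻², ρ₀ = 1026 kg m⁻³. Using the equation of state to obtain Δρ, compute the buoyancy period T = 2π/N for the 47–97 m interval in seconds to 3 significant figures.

ΔT = +2.6 K, ΔS = +1.70 psu (deep − shallow).
Δρ/ρ₀ = −αΔT + βΔS = -6.76 × 10⁻⁴ + 1.343 × 10⁻³ = 6.67 × 10⁻⁴, so Δρ ≈ 0.6843 kg m⁻³.
N² = (g/ρ₀)·Δρ/Δz = g·(Δρ/ρ₀)/Δz = 9.81 × 6.67 × 10⁻⁴ / 50 = 1.3087 × 10⁻⁴ s⁻².
N = √(1.3087 × 10⁻⁴) = 0.011440 rad s⁻¹ → T = 2π/N = 549.23 s ≈ 549 s.

549 s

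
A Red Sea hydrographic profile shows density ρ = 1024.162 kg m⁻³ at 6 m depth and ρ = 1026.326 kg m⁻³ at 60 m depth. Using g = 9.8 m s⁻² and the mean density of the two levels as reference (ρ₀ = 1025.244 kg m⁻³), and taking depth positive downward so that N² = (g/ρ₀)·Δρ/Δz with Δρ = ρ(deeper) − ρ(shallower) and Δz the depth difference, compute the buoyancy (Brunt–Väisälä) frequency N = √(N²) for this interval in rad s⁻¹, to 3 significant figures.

0.0196 rad s⁻¹

Δρ = 1026.326 − 1024.162 = 2.164 kg m⁻³ over Δz = 60 − 6 = 54 m.
N² = (9.8/1025.244) × (2.164/54) = 3.8306 × 10⁻⁴ s⁻².
N = √(3.8306 × 10⁻⁴) = 0.019572 rad s⁻¹ ≈ 0.0196 rad s⁻¹.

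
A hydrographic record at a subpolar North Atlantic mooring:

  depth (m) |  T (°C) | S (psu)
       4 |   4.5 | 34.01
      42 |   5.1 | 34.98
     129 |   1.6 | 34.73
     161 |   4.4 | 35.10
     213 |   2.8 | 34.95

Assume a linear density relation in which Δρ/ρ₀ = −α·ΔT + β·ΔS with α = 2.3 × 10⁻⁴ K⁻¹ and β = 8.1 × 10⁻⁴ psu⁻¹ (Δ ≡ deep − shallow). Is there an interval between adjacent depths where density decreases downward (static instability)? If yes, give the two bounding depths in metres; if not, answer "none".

Evaluate Δρ/ρ₀ = −αΔT + βΔS across each adjacent pair:
  4–42 m: −αΔT+βΔS = −(2.3 × 10⁻⁴)(+0.6)+(8.1 × 10⁻⁴)(+0.97) = 6.5 × 10⁻⁴ → stable
  42–129 m: −αΔT+βΔS = −(2.3 × 10⁻⁴)(-3.5)+(8.1 × 10⁻⁴)(-0.25) = 6.0 × 10⁻⁴ → stable
  129–161 m: −αΔT+βΔS = −(2.3 × 10⁻⁴)(+2.8)+(8.1 × 10⁻⁴)(+0.37) = -3.4 × 10⁻⁴ → UNSTABLE
  161–213 m: −αΔT+βΔS = −(2.3 × 10⁻⁴)(-1.6)+(8.1 × 10⁻⁴)(-0.15) = 2.5 × 10⁻⁴ → stable
The 129–161 m interval has Δρ < 0: lighter water underlies denser water.

129–161 m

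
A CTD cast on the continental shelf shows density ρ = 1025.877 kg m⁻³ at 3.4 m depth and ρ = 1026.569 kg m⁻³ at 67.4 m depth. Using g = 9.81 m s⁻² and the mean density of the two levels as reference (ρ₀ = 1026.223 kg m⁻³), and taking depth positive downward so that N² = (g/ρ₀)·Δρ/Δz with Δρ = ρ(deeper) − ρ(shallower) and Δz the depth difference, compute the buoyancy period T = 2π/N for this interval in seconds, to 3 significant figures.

Δρ = 1026.569 − 1025.877 = 0.692 kg m⁻³ over Δz = 67.4 − 3.4 = 64 m.
N² = (9.81/1026.223) × (0.692/64) = 1.0336 × 10⁻⁴ s⁻².
N = √(1.0336 × 10⁻⁴) = 0.010167 rad s⁻¹, so T = 2π/N = 618.00 s ≈ 618 s.
A positive N² confirms static stability across the interval.

618 s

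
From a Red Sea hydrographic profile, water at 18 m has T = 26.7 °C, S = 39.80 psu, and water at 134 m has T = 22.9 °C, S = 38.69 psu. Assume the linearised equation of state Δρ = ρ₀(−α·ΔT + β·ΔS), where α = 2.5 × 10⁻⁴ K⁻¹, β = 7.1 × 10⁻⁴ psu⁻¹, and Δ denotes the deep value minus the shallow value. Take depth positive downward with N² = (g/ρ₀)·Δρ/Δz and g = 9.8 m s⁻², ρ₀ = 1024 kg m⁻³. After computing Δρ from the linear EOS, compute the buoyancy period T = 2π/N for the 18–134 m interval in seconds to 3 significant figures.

ΔT = -3.8 K, ΔS = -1.11 psu (deep − shallow).
Δρ/ρ₀ = −αΔT + βΔS = 9.50 × 10⁻⁴ − 7.881 × 10⁻⁴ = 1.619 × 10⁻⁴, so Δρ ≈ 0.1658 kg m⁻³.
N² = (g/ρ₀)·Δρ/Δz = g·(Δρ/ρ₀)/Δz = 9.8 × 1.619 × 10⁻⁴ / 116 = 1.3678 × 10⁻⁵ s⁻².
N = √(1.3678 × 10⁻⁵) = 3.6984 × 10⁻³ rad s⁻¹ → T = 2π/N = 1.6989 × 10³ s ≈ 1.70 × 10³ s.

1.70 × 10³ s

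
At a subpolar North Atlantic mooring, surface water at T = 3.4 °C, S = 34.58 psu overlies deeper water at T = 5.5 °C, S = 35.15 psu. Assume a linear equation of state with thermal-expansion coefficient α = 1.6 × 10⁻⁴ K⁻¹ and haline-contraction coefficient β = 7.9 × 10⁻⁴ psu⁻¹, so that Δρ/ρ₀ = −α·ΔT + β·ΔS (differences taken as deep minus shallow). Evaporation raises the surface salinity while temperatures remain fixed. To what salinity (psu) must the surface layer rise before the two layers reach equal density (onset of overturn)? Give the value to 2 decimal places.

Neutral buoyancy requires −α(T_deep − T_surf) + β(S_deep − S_surf′) = 0.
S_surf′ = S_deep − (α/β)·ΔT = 35.15 − (1.6 × 10⁻⁴/7.9 × 10⁻⁴)·(+2.1) = 34.7247 psu.
Increase required: 34.7247 − 34.58 = 0.1447 psu.

34.72 psu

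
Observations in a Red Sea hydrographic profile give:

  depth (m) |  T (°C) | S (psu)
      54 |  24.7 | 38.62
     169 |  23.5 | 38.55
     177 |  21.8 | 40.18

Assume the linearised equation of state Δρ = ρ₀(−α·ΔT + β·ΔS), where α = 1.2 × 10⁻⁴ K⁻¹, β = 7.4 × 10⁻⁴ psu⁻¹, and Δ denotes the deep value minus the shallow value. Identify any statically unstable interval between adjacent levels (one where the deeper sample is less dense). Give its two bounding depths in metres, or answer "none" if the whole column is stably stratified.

none

Evaluate Δρ/ρ₀ = −αΔT + βΔS across each adjacent pair:
  54–169 m: −αΔT+βΔS = −(1.2 × 10⁻⁴)(-1.2)+(7.4 × 10⁻⁴)(-0.07) = 9.2 × 10⁻⁵ → stable
  169–177 m: −αΔT+βΔS = −(1.2 × 10⁻⁴)(-1.7)+(7.4 × 10⁻⁴)(+1.63) = 1.4 × 10⁻³ → stable
Every interval has Δρ > 0: the column is stably stratified throughout.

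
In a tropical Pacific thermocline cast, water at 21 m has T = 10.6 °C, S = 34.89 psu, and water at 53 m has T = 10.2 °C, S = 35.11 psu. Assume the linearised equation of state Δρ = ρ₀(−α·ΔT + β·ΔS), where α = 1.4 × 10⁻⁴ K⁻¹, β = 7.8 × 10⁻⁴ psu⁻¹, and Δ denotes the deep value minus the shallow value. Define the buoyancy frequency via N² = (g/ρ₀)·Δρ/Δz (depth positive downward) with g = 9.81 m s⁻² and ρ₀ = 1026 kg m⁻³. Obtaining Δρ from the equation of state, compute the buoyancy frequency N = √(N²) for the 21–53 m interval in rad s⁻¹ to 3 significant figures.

ΔT = -0.4 K, ΔS = +0.22 psu (deep − shallow).
Δρ/ρ₀ = −αΔT + βΔS = 5.60 × 10⁻⁵ + 1.716 × 10⁻⁴ = 2.276 × 10⁻⁴, so Δρ ≈ 0.2335 kg m⁻³.
N² = (g/ρ₀)·Δρ/Δz = g·(Δρ/ρ₀)/Δz = 9.81 × 2.276 × 10⁻⁴ / 32 = 6.9774 × 10⁻⁵ s⁻².
N = √(6.9774 × 10⁻⁵) = 8.3531 × 10⁻³ rad s⁻¹ ≈ 8.35 × 10⁻³ rad s⁻¹.

8.35 × 10⁻³ rad s⁻¹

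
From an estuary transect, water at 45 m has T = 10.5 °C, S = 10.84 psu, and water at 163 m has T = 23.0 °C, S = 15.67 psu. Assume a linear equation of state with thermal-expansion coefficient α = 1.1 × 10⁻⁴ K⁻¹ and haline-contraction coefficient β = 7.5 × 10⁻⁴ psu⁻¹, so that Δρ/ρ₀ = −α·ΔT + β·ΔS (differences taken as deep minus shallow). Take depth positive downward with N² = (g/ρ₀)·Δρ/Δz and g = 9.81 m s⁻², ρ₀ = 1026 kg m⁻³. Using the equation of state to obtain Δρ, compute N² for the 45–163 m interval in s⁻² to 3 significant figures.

ΔT = +12.5 K, ΔS = +4.83 psu (deep − shallow).
Δρ/ρ₀ = −αΔT + βΔS = -1.375 × 10⁻³ + 3.6225 × 10⁻³ = 2.2475 × 10⁻³, so Δρ ≈ 2.306 kg m⁻³.
N² = (g/ρ₀)·Δρ/Δz = g·(Δρ/ρ₀)/Δz = 9.81 × 2.2475 × 10⁻³ / 118 = 1.8685 × 10⁻⁴ s⁻² ≈ 1.87 × 10⁻⁴ s⁻².

1.87 × 10⁻⁴ s⁻²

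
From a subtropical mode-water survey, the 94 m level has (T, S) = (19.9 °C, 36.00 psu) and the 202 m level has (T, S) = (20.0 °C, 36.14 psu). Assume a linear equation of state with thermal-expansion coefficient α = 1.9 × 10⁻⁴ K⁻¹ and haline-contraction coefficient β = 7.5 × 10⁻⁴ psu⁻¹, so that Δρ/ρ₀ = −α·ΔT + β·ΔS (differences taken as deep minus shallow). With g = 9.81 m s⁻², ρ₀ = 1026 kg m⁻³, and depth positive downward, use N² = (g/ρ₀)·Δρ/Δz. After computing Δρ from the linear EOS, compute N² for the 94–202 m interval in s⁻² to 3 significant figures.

7.81 × 10⁻⁶ s⁻²

ΔT = +0.1 K, ΔS = +0.14 psu (deep − shallow).
Δρ/ρ₀ = −αΔT + βΔS = -1.90 × 10⁻⁵ + 1.05 × 10⁻⁴ = 8.60 × 10⁻⁵, so Δρ ≈ 0.08824 kg m⁻³.
N² = (g/ρ₀)·Δρ/Δz = g·(Δρ/ρ₀)/Δz = 9.81 × 8.60 × 10⁻⁵ / 108 = 7.8117 × 10⁻⁶ s⁻² ≈ 7.81 × 10⁻⁶ s⁻².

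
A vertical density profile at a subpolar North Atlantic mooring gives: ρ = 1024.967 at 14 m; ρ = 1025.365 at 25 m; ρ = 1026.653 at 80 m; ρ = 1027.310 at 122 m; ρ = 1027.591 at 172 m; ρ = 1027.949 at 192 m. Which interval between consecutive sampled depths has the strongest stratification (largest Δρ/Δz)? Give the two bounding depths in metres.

14–25 m

Compute the density gradient over each adjacent pair:
  14–25 m: Δρ/Δz = 0.398/11 = 0.036 kg m⁻⁴
  25–80 m: Δρ/Δz = 1.288/55 = 0.023 kg m⁻⁴
  80–122 m: Δρ/Δz = 0.657/42 = 0.016 kg m⁻⁴
  122–172 m: Δρ/Δz = 0.281/50 = 5.6 × 10⁻³ kg m⁻⁴
  172–192 m: Δρ/Δz = 0.358/20 = 0.018 kg m⁻⁴
The largest gradient is in the 14–25 m interval — the pycnocline.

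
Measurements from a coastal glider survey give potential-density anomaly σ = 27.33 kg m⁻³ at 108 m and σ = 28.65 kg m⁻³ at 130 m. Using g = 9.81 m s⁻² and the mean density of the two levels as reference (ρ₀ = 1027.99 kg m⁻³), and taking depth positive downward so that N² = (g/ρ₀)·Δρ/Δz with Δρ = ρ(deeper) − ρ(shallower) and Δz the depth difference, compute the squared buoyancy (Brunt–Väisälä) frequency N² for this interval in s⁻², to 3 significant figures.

Δρ = 1028.65 − 1027.33 = 1.32 kg m⁻³ over Δz = 130 − 108 = 22 m.
N² = (9.81/1027.99) × (1.32/22) = 5.7257 × 10⁻⁴ s⁻² ≈ 5.73 × 10⁻⁴ s⁻².
N² > 0, so the interval is statically stable.

5.73 × 10⁻⁴ s⁻²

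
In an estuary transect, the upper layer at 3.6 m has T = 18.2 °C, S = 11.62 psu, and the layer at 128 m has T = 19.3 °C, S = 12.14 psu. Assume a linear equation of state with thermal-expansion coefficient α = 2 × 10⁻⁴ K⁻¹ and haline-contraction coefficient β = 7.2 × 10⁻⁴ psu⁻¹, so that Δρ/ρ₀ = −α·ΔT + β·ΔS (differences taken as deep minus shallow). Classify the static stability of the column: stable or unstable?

ΔT = 19.3 − 18.2 = +1.1 K and ΔS = 12.14 − 11.62 = +0.52 psu (deep − shallow).
−αΔT = -2.20 × 10⁻⁴; βΔS = 3.744 × 10⁻⁴; sum Δρ/ρ₀ = 1.544 × 10⁻⁴.
Δρ/ρ₀ > 0, so Δρ > 0: deeper water is denser → statically stable.

stable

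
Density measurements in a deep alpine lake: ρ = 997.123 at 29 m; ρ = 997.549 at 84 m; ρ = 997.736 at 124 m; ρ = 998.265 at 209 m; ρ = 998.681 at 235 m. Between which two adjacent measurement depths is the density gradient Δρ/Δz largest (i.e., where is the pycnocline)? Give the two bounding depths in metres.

Compute the density gradient over each adjacent pair:
  29–84 m: Δρ/Δz = 0.426/55 = 7.7 × 10⁻³ kg m⁻⁴
  84–124 m: Δρ/Δz = 0.187/40 = 4.7 × 10⁻³ kg m⁻⁴
  124–209 m: Δρ/Δz = 0.529/85 = 6.2 × 10⁻³ kg m⁻⁴
  209–235 m: Δρ/Δz = 0.416/26 = 0.016 kg m⁻⁴
The largest gradient is in the 209–235 m interval — the pycnocline.

209–235 m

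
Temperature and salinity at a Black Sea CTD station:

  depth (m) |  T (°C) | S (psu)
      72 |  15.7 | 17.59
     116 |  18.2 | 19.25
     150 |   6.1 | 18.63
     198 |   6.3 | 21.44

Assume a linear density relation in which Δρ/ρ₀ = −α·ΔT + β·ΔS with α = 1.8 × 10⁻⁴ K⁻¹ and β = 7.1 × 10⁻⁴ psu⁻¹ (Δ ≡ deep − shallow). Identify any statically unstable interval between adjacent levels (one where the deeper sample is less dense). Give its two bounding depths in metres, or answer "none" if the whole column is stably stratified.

Evaluate Δρ/ρ₀ = −αΔT + βΔS across each adjacent pair:
  72–116 m: −αΔT+βΔS = −(1.8 × 10⁻⁴)(+2.5)+(7.1 × 10⁻⁴)(+1.66) = 7.3 × 10⁻⁴ → stable
  116–150 m: −αΔT+βΔS = −(1.8 × 10⁻⁴)(-12.1)+(7.1 × 10⁻⁴)(-0.62) = 1.7 × 10⁻³ → stable
  150–198 m: −αΔT+βΔS = −(1.8 × 10⁻⁴)(+0.2)+(7.1 × 10⁻⁴)(+2.81) = 2.0 × 10⁻³ → stable
Every interval has Δρ > 0: the column is stably stratified throughout.

none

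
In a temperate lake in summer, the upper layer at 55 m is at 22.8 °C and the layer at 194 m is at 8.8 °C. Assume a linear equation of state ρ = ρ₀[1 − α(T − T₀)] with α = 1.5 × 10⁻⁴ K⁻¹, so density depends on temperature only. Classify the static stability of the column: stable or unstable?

ΔT = 8.8 − 22.8 = -14.0 K, so Δρ/ρ₀ = −αΔT = 2.10 × 10⁻³.
Δρ/ρ₀ > 0, so Δρ > 0: deeper water is denser → statically stable.

stable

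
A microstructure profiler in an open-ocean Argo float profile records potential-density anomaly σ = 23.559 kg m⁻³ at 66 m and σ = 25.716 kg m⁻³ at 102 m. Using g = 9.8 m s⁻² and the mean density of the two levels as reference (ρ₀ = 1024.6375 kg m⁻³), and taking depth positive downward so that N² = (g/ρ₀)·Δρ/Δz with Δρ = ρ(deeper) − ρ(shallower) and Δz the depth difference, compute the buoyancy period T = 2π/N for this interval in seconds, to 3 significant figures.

262 s

Δρ = 1025.716 − 1023.559 = 2.157 kg m⁻³ over Δz = 102 − 66 = 36 m.
N² = (9.8/1024.6375) × (2.157/36) = 5.7306 × 10⁻⁴ s⁻².
N = √(5.7306 × 10⁻⁴) = 0.023939 rad s⁻¹, so T = 2π/N = 262.47 s ≈ 262 s.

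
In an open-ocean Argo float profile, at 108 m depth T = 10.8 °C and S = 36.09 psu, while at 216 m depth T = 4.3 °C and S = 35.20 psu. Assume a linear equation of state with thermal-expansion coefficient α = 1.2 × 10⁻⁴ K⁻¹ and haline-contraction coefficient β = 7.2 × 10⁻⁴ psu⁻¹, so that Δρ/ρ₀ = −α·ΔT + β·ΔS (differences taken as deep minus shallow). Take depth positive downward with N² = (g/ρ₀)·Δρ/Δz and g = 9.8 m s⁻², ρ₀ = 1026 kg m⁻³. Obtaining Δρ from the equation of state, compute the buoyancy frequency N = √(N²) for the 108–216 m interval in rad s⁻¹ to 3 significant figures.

ΔT = -6.5 K, ΔS = -0.89 psu (deep − shallow).
Δρ/ρ₀ = −αΔT + βΔS = 7.80 × 10⁻⁴ − 6.408 × 10⁻⁴ = 1.392 × 10⁻⁴, so Δρ ≈ 0.1428 kg m⁻³.
N² = (g/ρ₀)·Δρ/Δz = g·(Δρ/ρ₀)/Δz = 9.8 × 1.392 × 10⁻⁴ / 108 = 1.2631 × 10⁻⁵ s⁻².
N = √(1.2631 × 10⁻⁵) = 3.5540 × 10⁻³ rad s⁻¹ ≈ 3.55 × 10⁻³ rad s⁻¹.

3.55 × 10⁻³ rad s⁻¹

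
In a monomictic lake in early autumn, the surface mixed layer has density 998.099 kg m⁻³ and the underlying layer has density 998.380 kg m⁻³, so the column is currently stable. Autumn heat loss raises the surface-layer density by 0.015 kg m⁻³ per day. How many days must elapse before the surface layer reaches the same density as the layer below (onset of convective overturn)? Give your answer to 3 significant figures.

Density deficit of the surface layer: 998.380 − 998.099 = 0.281 kg m⁻³.
Required change = 0.281 / 0.015 = 18.7 days.

18.7 days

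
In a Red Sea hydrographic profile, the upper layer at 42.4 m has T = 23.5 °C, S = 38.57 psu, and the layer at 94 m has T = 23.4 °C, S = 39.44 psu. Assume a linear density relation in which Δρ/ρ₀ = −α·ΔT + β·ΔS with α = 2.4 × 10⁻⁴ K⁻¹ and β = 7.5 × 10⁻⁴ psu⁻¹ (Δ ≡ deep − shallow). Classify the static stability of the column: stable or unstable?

ΔT = 23.4 − 23.5 = -0.1 K and ΔS = 39.44 − 38.57 = +0.87 psu (deep − shallow).
−αΔT = 2.40 × 10⁻⁵; βΔS = 6.525 × 10⁻⁴; sum Δρ/ρ₀ = 6.765 × 10⁻⁴.
Δρ/ρ₀ > 0, so Δρ > 0: deeper water is denser → statically stable.

stable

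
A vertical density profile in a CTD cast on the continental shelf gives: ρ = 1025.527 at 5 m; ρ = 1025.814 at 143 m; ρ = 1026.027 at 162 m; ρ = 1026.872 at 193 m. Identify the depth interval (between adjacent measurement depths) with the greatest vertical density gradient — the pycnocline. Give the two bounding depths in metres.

162–193 m

Compute the density gradient over each adjacent pair:
  5–143 m: Δρ/Δz = 0.287/138 = 2.1 × 10⁻³ kg m⁻⁴
  143–162 m: Δρ/Δz = 0.213/19 = 0.011 kg m⁻⁴
  162–193 m: Δρ/Δz = 0.845/31 = 0.027 kg m⁻⁴
The largest gradient is in the 162–193 m interval — the pycnocline.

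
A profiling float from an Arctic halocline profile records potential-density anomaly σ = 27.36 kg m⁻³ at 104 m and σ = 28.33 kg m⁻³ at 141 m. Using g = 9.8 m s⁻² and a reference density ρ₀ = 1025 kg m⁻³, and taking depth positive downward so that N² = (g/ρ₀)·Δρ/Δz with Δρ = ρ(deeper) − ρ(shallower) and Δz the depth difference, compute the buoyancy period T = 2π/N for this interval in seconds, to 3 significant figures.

Δρ = 1028.33 − 1027.36 = 0.97 kg m⁻³ over Δz = 141 − 104 = 37 m.
N² = (9.8/1025) × (0.97/37) = 2.5065 × 10⁻⁴ s⁻².
N = √(2.5065 × 10⁻⁴) = 0.015832 rad s⁻¹, so T = 2π/N = 396.87 s ≈ 397 s.
Since Δρ > 0 the layer is stably stratified.

397 s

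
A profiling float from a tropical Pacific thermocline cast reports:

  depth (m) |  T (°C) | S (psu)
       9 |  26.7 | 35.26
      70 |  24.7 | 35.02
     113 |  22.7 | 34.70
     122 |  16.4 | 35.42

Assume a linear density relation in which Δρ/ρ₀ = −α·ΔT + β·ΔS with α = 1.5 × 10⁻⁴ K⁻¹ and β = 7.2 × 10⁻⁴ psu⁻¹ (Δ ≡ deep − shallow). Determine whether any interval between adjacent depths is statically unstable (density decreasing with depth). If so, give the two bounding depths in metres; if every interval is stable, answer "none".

none

Evaluate Δρ/ρ₀ = −αΔT + βΔS across each adjacent pair:
  9–70 m: −αΔT+βΔS = −(1.5 × 10⁻⁴)(-2.0)+(7.2 × 10⁻⁴)(-0.24) = 1.3 × 10⁻⁴ → stable
  70–113 m: −αΔT+βΔS = −(1.5 × 10⁻⁴)(-2.0)+(7.2 × 10⁻⁴)(-0.32) = 7.0 × 10⁻⁵ → stable
  113–122 m: −αΔT+βΔS = −(1.5 × 10⁻⁴)(-6.3)+(7.2 × 10⁻⁴)(+0.72) = 1.5 × 10⁻³ → stable
Every interval has Δρ > 0: the column is stably stratified throughout.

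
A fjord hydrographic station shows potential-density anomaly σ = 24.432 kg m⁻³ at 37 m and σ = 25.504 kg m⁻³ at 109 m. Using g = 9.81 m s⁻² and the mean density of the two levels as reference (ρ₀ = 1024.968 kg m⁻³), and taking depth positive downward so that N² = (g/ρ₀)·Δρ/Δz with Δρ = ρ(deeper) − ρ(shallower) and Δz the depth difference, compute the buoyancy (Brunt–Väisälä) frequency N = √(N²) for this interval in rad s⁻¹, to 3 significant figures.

Δρ = 1025.504 − 1024.432 = 1.072 kg m⁻³ over Δz = 109 − 37 = 72 m.
N² = (9.81/1024.968) × (1.072/72) = 1.4250 × 10⁻⁴ s⁻².
N = √(1.4250 × 10⁻⁴) = 0.011937 rad s⁻¹ ≈ 0.0119 rad s⁻¹.
N² > 0, so the interval is statically stable.

0.0119 rad s⁻¹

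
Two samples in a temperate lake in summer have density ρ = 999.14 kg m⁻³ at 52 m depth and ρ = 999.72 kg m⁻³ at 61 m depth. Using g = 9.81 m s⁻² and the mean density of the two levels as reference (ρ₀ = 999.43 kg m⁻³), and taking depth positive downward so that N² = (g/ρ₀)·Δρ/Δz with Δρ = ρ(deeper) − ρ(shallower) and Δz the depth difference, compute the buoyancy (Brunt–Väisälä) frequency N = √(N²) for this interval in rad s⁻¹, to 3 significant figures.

0.0252 rad s⁻¹

Δρ = 999.72 − 999.14 = 0.58 kg m⁻³ over Δz = 61 − 52 = 9 m.
N² = (9.81/999.43) × (0.58/9) = 6.3256 × 10⁻⁴ s⁻².
N = √(6.3256 × 10⁻⁴) = 0.025151 rad s⁻¹ ≈ 0.0252 rad s⁻¹.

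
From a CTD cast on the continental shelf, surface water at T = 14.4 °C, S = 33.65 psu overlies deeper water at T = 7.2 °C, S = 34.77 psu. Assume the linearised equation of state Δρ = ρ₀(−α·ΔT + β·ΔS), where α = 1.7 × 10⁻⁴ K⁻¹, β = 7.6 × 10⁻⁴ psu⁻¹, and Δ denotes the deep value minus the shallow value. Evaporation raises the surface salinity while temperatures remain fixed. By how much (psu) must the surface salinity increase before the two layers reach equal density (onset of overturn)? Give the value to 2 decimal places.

Neutral buoyancy requires −α(T_deep − T_surf) + β(S_deep − S_surf′) = 0.
S_surf′ = S_deep − (α/β)·ΔT = 34.77 − (1.7 × 10⁻⁴/7.6 × 10⁻⁴)·(-7.2) = 36.3805 psu.
Increase required: 36.3805 − 33.65 = 2.7305 psu.

2.73 psu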